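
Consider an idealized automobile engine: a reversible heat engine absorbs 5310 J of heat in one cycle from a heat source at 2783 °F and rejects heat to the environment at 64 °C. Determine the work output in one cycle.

W ≈ 4316 J

T_H = 2783 °F → (2783 − 32) × 5/9 = 1528.33 °C = 1801.48 K.
T_C = 64 °C → 64 + 273.15 = 337.15 K.
η_rev = 1 − T_C/T_H = 1 − 337.15/1801.48 = 0.8128.
W = η·Q_H = 0.8128 × 5310 = 4316 J.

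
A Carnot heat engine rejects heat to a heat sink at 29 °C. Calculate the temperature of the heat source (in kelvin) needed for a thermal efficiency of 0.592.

T_H ≈ 740.6 K

T_C = 29 °C → 29 + 273.15 = 302.15 K.
From η = 1 − T_C/T_H, solving for T_H gives T_H = T_C/(1 − η) = 302.15/(1 − 0.592) = 740.6 K.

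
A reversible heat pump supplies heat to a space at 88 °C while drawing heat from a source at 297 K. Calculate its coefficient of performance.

COP_HP ≈ 5.63

T_H = 88 °C → 88 + 273.15 = 361.15 K.
For a reversible heat pump, COP_HP = T_H/(T_H − T_C) = 361.15/(361.15 − 297.00) = 5.63.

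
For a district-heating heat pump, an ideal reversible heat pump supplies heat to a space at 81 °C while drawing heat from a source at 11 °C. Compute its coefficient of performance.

COP_HP ≈ 5.059

T_H = 81 °C → 81 + 273.15 = 354.15 K.
T_C = 11 °C → 11 + 273.15 = 284.15 K.
The Carnot heat-pump COP is COP_HP = T_H/(T_H − T_C) = 354.15/(354.15 − 284.15) = 5.059.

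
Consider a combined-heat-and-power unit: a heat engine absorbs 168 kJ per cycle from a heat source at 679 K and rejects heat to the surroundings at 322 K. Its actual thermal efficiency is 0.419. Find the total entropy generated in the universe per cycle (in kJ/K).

ΔS_univ ≈ 0.0557 kJ/K

W = η·Q_H = 0.419 × 168 = 70.39 kJ, so Q_C = Q_H − W = 97.61 kJ.
Reservoir entropy changes: ΔS_H = −Q_H/T_H = −168/679.00 = -0.2474 kJ/K and ΔS_C = +Q_C/T_C = 97.61/322.00 = 0.3031 kJ/K.
ΔS_univ = −Q_H/T_H + Q_C/T_C = 0.0557 kJ/K (> 0, since η = 0.419 < η_Carnot = 0.526).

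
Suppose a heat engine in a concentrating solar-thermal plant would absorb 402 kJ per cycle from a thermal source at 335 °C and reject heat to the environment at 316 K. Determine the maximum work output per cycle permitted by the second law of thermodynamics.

T_H = 335 °C → 335 + 273.15 = 608.15 K.
By the Carnot theorem, η_max = 1 − T_C/T_H = 1 − 316.00/608.15 = 0.4804.
W_max = η_max · Q_H = 0.4804 × 402 = 193.1 kJ.

W_max ≈ 193.1 kJ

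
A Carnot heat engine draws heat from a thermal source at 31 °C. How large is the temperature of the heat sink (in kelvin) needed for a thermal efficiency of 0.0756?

T_H = 31 °C → 31 + 273.15 = 304.15 K.
From η = 1 − T_C/T_H, T_C = T_H·(1 − η) = 304.15 × (1 − 0.0756) = 281 K.

T_C ≈ 281 K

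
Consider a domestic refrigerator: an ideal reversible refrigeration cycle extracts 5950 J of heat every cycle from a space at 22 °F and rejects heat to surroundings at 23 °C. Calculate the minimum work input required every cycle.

W_in ≈ 635 J

T_H = 23 °C → 23 + 273.15 = 296.15 K.
T_C = 22 °F → (22 − 32) × 5/9 = -5.56 °C = 267.59 K.
For a reversible refrigerator, COP_R = T_C/(T_H − T_C) = 267.59/28.56 = 9.3710.
W = Q_C/COP_R = 5950/9.3710 = 635 J.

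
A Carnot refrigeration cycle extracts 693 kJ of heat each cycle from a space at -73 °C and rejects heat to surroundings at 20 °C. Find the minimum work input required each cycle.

W_in ≈ 322 kJ

T_H = 20 °C → 20 + 273.15 = 293.15 K.
T_C = -73 °C → -73 + 273.15 = 200.15 K.
For a reversible refrigerator, COP_R = T_C/(T_H − T_C) = 200.15/93.00 = 2.1522.
W = Q_C/COP_R = 693/2.1522 = 322 kJ.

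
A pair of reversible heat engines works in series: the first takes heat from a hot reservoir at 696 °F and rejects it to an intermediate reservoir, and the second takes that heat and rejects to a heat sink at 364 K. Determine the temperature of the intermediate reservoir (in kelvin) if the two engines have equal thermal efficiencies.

T_m ≈ 483 K

T_H = 696 °F → (696 − 32) × 5/9 = 368.89 °C = 642.04 K.
Equal efficiencies require 1 − T_m/T_H = 1 − T_C/T_m, i.e. T_m/T_H = T_C/T_m, so T_m = √(T_H·T_C) = √(642.04 × 364.00) = 483 K.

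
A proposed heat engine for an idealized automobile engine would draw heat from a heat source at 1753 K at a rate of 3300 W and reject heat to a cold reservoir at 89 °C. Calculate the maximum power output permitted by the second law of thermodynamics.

Ẇ_max ≈ 2618 W

T_C = 89 °C → 89 + 273.15 = 362.15 K.
No engine can exceed the Carnot limit: η_max = 1 − T_C/T_H = 1 − 362.15/1753.00 = 0.7934.
W_max = η_max · Q_H = 0.7934 × 3300 = 2618 W.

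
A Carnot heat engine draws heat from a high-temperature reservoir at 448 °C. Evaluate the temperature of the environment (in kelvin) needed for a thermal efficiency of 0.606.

T_C ≈ 284 K

T_H = 448 °C → 448 + 273.15 = 721.15 K.
From η = 1 − T_C/T_H, T_C = T_H·(1 − η) = 721.15 × (1 − 0.606) = 284 K.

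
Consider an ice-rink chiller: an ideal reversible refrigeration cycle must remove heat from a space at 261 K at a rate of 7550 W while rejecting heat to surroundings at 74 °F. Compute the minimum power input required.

T_H = 74 °F → (74 − 32) × 5/9 = 23.33 °C = 296.48 K.
The reversible coefficient of performance is COP_R = T_C/(T_H − T_C) = 261.00/35.48 = 7.3556.
W = Q_C/COP_R = 7550/7.3556 = 1030 W.

Ẇ_in ≈ 1030 W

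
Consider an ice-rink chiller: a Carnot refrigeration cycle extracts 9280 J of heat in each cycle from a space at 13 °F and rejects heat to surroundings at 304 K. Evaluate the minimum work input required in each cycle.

T_C = 13 °F → (13 − 32) × 5/9 = -10.56 °C = 262.59 K.
Carnot COP: COP_R = T_C/(T_H − T_C) = 262.59/41.41 = 6.3420.
W = Q_C/COP_R = 9280/6.3420 = 1463 J.

W_in ≈ 1463 J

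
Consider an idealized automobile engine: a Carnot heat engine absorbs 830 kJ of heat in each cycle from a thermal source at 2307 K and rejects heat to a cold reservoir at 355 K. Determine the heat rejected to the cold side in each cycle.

Q_C ≈ 128 kJ

For a reversible engine, η = 1 − T_C/T_H = 1 − 355.00/2307.00 = 0.8461.
For a reversible cycle Q_C/Q_H = T_C/T_H, so Q_C = 830 × 355.00/2307.00 = 128 kJ.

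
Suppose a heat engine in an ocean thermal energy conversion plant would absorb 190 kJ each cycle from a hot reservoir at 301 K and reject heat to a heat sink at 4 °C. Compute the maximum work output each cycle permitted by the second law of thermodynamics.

T_C = 4 °C → 4 + 273.15 = 277.15 K.
By the Carnot theorem, η_max = 1 − T_C/T_H = 1 − 277.15/301.00 = 0.0792.
W_max = η_max · Q_H = 0.0792 × 190 = 15.1 kJ.

W_max ≈ 15.1 kJ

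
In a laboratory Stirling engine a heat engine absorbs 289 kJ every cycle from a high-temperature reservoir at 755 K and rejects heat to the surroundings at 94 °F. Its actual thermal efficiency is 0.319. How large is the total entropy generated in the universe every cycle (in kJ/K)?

ΔS_univ ≈ 0.257 kJ/K

T_C = 94 °F → (94 − 32) × 5/9 = 34.44 °C = 307.59 K.
W = η·Q_H = 0.319 × 289 = 92.19 kJ, so Q_C = Q_H − W = 196.8 kJ.
Entropy balance on the reservoirs: −Q_H/T_H = -0.3828 kJ/K, +Q_C/T_C = 0.6398 kJ/K.
ΔS_univ = −Q_H/T_H + Q_C/T_C = 0.257 kJ/K (> 0, since η = 0.319 < η_Carnot = 0.593).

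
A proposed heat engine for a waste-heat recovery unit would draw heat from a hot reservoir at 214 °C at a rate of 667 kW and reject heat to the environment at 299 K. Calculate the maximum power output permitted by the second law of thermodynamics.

Ẇ_max ≈ 258 kW

T_H = 214 °C → 214 + 273.15 = 487.15 K.
No engine can exceed the Carnot limit: η_max = 1 − T_C/T_H = 1 − 299.00/487.15 = 0.3862.
W_max = η_max · Q_H = 0.3862 × 667 = 258 kW.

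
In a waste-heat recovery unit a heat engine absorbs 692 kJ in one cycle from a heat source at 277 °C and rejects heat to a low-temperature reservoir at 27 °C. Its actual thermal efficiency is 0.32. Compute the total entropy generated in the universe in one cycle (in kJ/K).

T_H = 277 °C → 277 + 273.15 = 550.15 K.
T_C = 27 °C → 27 + 273.15 = 300.15 K.
W = η·Q_H = 0.32 × 692 = 221.4 kJ, so Q_C = Q_H − W = 470.6 kJ.
Reservoir entropy changes: ΔS_H = −Q_H/T_H = −692/550.15 = -1.258 kJ/K and ΔS_C = +Q_C/T_C = 470.6/300.15 = 1.568 kJ/K.
ΔS_univ = −Q_H/T_H + Q_C/T_C = 0.310 kJ/K (> 0, since η = 0.32 < η_Carnot = 0.454).

ΔS_univ ≈ 0.310 kJ/K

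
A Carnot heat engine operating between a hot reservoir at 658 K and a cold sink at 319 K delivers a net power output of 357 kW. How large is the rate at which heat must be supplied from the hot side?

Q̇_H ≈ 693 kW

η_rev = 1 − T_C/T_H = 1 − 319.00/658.00 = 0.5152.
Q_H = W/η = 357/0.5152 = 693 kW.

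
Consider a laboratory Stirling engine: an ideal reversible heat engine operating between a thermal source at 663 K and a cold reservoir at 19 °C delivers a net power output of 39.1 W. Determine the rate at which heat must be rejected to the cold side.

Q̇_C ≈ 30.8 W

T_C = 19 °C → 19 + 273.15 = 292.15 K.
η_rev = 1 − T_C/T_H = 1 − 292.15/663.00 = 0.5594.
Since Q_C/Q_H = T_C/T_H and Q_H = W/η, Q_C = W·T_C/(T_H − T_C) = 39.1 × 292.15/370.85 = 30.8 W.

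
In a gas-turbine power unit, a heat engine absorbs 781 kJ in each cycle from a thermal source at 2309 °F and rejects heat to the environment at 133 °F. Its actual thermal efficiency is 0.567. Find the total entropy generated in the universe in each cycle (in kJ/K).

ΔS_univ ≈ 0.519 kJ/K

T_H = 2309 °F → (2309 − 32) × 5/9 = 1265.00 °C = 1538.15 K.
T_C = 133 °F → (133 − 32) × 5/9 = 56.11 °C = 329.26 K.
W = η·Q_H = 0.567 × 781 = 442.8 kJ, so Q_C = Q_H − W = 338.2 kJ.
Entropy balance on the reservoirs: −Q_H/T_H = -0.5078 kJ/K, +Q_C/T_C = 1.027 kJ/K.
ΔS_univ = −Q_H/T_H + Q_C/T_C = 0.519 kJ/K (> 0, since η = 0.567 < η_Carnot = 0.786).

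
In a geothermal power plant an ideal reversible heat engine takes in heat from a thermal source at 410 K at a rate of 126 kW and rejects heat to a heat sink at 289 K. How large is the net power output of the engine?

Ẇ ≈ 37.2 kW

η_rev = 1 − T_C/T_H = 1 − 289.00/410.00 = 0.2951.
W = η·Q_H = 0.2951 × 126 = 37.2 kW.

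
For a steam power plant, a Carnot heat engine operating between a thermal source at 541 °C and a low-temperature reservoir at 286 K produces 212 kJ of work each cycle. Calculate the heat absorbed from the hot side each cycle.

Q_H ≈ 326.8 kJ

T_H = 541 °C → 541 + 273.15 = 814.15 K.
Carnot efficiency: η = 1 − T_C/T_H = 1 − 286.00/814.15 = 0.6487.
Q_H = W/η = 212/0.6487 = 326.8 kJ.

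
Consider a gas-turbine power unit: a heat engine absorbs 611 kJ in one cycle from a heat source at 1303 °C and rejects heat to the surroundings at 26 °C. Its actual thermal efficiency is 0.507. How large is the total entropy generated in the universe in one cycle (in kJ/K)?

ΔS_univ ≈ 0.619 kJ/K

T_H = 1303 °C → 1303 + 273.15 = 1576.15 K.
T_C = 26 °C → 26 + 273.15 = 299.15 K.
W = η·Q_H = 0.507 × 611 = 309.8 kJ, so Q_C = Q_H − W = 301.2 kJ.
The hot reservoir loses entropy Q_H/T_H = 611/1576.15 = 0.3877 kJ/K; the cold reservoir gains Q_C/T_C = 301.2/299.15 = 1.007 kJ/K.
ΔS_univ = −Q_H/T_H + Q_C/T_C = 0.619 kJ/K (> 0, since η = 0.507 < η_Carnot = 0.810).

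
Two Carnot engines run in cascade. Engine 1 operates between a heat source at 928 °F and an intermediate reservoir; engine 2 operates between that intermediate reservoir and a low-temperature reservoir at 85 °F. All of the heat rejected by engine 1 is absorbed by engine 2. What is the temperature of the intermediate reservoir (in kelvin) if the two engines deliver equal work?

T_m ≈ 537 K

T_H = 928 °F → (928 − 32) × 5/9 = 497.78 °C = 770.93 K.
T_C = 85 °F → (85 − 32) × 5/9 = 29.44 °C = 302.59 K.
For reversible stages Q_m = Q_H·(T_m/T_H). Setting W₁ = Q_H(1 − T_m/T_H) equal to W₂ = Q_m(1 − T_C/T_m) = Q_H·(T_m − T_C)/T_H gives T_H − T_m = T_m − T_C, so T_m = (T_H + T_C)/2 = (770.93 + 302.59)/2 = 537 K.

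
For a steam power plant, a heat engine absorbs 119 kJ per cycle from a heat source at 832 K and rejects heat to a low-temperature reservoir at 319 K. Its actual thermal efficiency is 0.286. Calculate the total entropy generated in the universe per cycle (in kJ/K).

W = η·Q_H = 0.286 × 119 = 34.03 kJ, so Q_C = Q_H − W = 84.97 kJ.
The hot reservoir loses entropy Q_H/T_H = 119/832.00 = 0.1430 kJ/K; the cold reservoir gains Q_C/T_C = 84.97/319.00 = 0.2664 kJ/K.
ΔS_univ = −Q_H/T_H + Q_C/T_C = 0.1233 kJ/K (> 0, since η = 0.286 < η_Carnot = 0.617).

ΔS_univ ≈ 0.1233 kJ/K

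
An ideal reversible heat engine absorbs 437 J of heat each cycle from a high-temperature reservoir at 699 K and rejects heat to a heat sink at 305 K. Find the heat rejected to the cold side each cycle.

Q_C ≈ 191 J

The Carnot efficiency is η = 1 − T_C/T_H = 1 − 305.00/699.00 = 0.5637.
For a reversible cycle Q_C/Q_H = T_C/T_H, so Q_C = 437 × 305.00/699.00 = 191 J.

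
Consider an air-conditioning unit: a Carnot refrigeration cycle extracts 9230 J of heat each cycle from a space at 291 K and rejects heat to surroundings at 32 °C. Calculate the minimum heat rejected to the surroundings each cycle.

T_H = 32 °C → 32 + 273.15 = 305.15 K.
For a reversible cycle Q_H/Q_C = T_H/T_C, so Q_H = Q_C·T_H/T_C = 9230 × 305.15/291.00 = 9680 J.

Q_H ≈ 9680 J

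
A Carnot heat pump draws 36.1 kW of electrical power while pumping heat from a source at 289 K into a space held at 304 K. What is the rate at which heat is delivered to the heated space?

Q̇_H ≈ 731.6 kW

For a reversible heat pump, COP_HP = T_H/(T_H − T_C) = 304.00/15.00 = 20.2667.
Q_H = COP_HP · W = 20.2667 × 36.1 = 731.6 kW.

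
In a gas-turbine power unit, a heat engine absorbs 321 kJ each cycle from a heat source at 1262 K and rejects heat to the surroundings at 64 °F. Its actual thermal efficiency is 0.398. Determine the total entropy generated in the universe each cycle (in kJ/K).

T_C = 64 °F → (64 − 32) × 5/9 = 17.78 °C = 290.93 K.
W = η·Q_H = 0.398 × 321 = 127.8 kJ, so Q_C = Q_H − W = 193.2 kJ.
Entropy balance on the reservoirs: −Q_H/T_H = -0.2544 kJ/K, +Q_C/T_C = 0.6642 kJ/K.
ΔS_univ = −Q_H/T_H + Q_C/T_C = 0.410 kJ/K (> 0, since η = 0.398 < η_Carnot = 0.769).

ΔS_univ ≈ 0.410 kJ/K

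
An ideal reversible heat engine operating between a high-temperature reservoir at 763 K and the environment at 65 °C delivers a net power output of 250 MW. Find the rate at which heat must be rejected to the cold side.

T_C = 65 °C → 65 + 273.15 = 338.15 K.
For a reversible engine, η = 1 − T_C/T_H = 1 − 338.15/763.00 = 0.5568.
Since Q_C/Q_H = T_C/T_H and Q_H = W/η, Q_C = W·T_C/(T_H − T_C) = 250 × 338.15/424.85 = 199 MW.

Q̇_C ≈ 199 MW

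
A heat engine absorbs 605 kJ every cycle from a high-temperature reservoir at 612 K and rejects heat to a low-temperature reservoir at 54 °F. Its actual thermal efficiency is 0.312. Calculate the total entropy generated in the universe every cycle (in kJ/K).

T_C = 54 °F → (54 − 32) × 5/9 = 12.22 °C = 285.37 K.
W = η·Q_H = 0.312 × 605 = 188.8 kJ, so Q_C = Q_H − W = 416.2 kJ.
The hot reservoir loses entropy Q_H/T_H = 605/612.00 = 0.9886 kJ/K; the cold reservoir gains Q_C/T_C = 416.2/285.37 = 1.459 kJ/K.
ΔS_univ = −Q_H/T_H + Q_C/T_C = 0.4700 kJ/K (> 0, since η = 0.312 < η_Carnot = 0.534).

ΔS_univ ≈ 0.4700 kJ/K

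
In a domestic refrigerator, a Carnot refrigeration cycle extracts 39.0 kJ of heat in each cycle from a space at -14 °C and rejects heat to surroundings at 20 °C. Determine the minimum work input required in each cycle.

W_in ≈ 5.117 kJ

T_H = 20 °C → 20 + 273.15 = 293.15 K.
T_C = -14 °C → -14 + 273.15 = 259.15 K.
The reversible coefficient of performance is COP_R = T_C/(T_H − T_C) = 259.15/34.00 = 7.6221.
W = Q_C/COP_R = 39.0/7.6221 = 5.117 kJ.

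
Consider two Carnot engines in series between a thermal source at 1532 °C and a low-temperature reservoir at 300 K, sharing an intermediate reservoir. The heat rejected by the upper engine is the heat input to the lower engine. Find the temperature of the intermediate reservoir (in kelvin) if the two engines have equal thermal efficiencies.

T_m ≈ 735.9 K

T_H = 1532 °C → 1532 + 273.15 = 1805.15 K.
Equal efficiencies require 1 − T_m/T_H = 1 − T_C/T_m, i.e. T_m/T_H = T_C/T_m, so T_m = √(T_H·T_C) = √(1805.15 × 300.00) = 735.9 K.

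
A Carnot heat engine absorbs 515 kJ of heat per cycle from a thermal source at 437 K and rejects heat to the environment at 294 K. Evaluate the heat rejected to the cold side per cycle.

For a reversible engine, η = 1 − T_C/T_H = 1 − 294.00/437.00 = 0.3272.
For a reversible cycle Q_C/Q_H = T_C/T_H, so Q_C = 515 × 294.00/437.00 = 346.5 kJ.

Q_C ≈ 346.5 kJ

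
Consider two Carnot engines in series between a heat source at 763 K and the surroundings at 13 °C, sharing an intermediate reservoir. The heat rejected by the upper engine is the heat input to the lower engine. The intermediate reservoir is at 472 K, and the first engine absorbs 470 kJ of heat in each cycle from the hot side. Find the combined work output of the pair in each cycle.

T_C = 13 °C → 13 + 273.15 = 286.15 K.
Two reversible stages in series are equivalent to a single Carnot engine between T_H and T_C, so η_total = 1 − T_C/T_H = 1 − 286.15/763.00 = 0.6250.
W_total = η_total · Q_H = 0.6250 × 470 = 294 kJ.

W_total ≈ 294 kJ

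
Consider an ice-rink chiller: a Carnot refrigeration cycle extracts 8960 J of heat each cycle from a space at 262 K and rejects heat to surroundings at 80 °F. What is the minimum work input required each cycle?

T_H = 80 °F → (80 − 32) × 5/9 = 26.67 °C = 299.82 K.
The reversible coefficient of performance is COP_R = T_C/(T_H − T_C) = 262.00/37.82 = 6.9282.
W = Q_C/COP_R = 8960/6.9282 = 1290 J.

W_in ≈ 1290 J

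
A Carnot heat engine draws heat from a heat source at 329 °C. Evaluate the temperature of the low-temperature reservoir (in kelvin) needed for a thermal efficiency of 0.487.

T_C ≈ 309 K

T_H = 329 °C → 329 + 273.15 = 602.15 K.
From η = 1 − T_C/T_H, T_C = T_H·(1 − η) = 602.15 × (1 − 0.487) = 309 K.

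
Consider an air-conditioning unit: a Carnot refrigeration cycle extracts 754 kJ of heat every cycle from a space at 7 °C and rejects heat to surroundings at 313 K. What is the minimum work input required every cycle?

W_in ≈ 88.4 kJ

T_C = 7 °C → 7 + 273.15 = 280.15 K.
The reversible coefficient of performance is COP_R = T_C/(T_H − T_C) = 280.15/32.85 = 8.5282.
W = Q_C/COP_R = 754/8.5282 = 88.4 kJ.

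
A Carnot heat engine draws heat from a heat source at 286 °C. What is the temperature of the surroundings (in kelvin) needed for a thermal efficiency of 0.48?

T_C ≈ 290.8 K

T_H = 286 °C → 286 + 273.15 = 559.15 K.
From η = 1 − T_C/T_H, T_C = T_H·(1 − η) = 559.15 × (1 − 0.48) = 290.8 K.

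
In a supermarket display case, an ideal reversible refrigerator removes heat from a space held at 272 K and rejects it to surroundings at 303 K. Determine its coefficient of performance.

COP_R ≈ 8.77

Carnot COP: COP_R = T_C/(T_H − T_C) = 272.00/(303.00 − 272.00) = 8.77.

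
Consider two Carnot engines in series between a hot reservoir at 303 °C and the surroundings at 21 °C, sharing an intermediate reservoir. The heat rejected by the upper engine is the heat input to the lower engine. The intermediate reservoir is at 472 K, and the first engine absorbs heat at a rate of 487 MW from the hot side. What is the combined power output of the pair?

Ẇ_total ≈ 238.4 MW

T_H = 303 °C → 303 + 273.15 = 576.15 K.
T_C = 21 °C → 21 + 273.15 = 294.15 K.
Two reversible stages in series are equivalent to a single Carnot engine between T_H and T_C, so η_total = 1 − T_C/T_H = 1 − 294.15/576.15 = 0.4895.
W_total = η_total · Q_H = 0.4895 × 487 = 238.4 MW.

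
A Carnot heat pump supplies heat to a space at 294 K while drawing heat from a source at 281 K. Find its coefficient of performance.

COP_HP ≈ 22.62

For a reversible heat pump, COP_HP = T_H/(T_H − T_C) = 294.00/(294.00 − 281.00) = 22.62.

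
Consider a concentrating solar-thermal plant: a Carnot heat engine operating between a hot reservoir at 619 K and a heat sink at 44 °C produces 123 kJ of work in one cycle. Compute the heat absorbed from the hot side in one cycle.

T_C = 44 °C → 44 + 273.15 = 317.15 K.
The Carnot efficiency is η = 1 − T_C/T_H = 1 − 317.15/619.00 = 0.4876.
Q_H = W/η = 123/0.4876 = 252.2 kJ.

Q_H ≈ 252.2 kJ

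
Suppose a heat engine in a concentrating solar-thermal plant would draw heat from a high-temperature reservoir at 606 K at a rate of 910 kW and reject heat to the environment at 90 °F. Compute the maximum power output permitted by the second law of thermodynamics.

Ẇ_max ≈ 451.4 kW

T_C = 90 °F → (90 − 32) × 5/9 = 32.22 °C = 305.37 K.
The upper bound on efficiency is η_max = 1 − T_C/T_H = 1 − 305.37/606.00 = 0.4961.
W_max = η_max · Q_H = 0.4961 × 910 = 451.4 kW.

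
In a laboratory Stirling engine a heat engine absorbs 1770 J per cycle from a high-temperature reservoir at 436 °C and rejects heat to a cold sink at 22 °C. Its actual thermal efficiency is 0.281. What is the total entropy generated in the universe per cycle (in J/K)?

ΔS_univ ≈ 1.82 J/K

T_H = 436 °C → 436 + 273.15 = 709.15 K.
T_C = 22 °C → 22 + 273.15 = 295.15 K.
W = η·Q_H = 0.281 × 1770 = 497.4 J, so Q_C = Q_H − W = 1273 J.
Reservoir entropy changes: ΔS_H = −Q_H/T_H = −1770/709.15 = -2.496 J/K and ΔS_C = +Q_C/T_C = 1273/295.15 = 4.312 J/K.
ΔS_univ = −Q_H/T_H + Q_C/T_C = 1.82 J/K (> 0, since η = 0.281 < η_Carnot = 0.584).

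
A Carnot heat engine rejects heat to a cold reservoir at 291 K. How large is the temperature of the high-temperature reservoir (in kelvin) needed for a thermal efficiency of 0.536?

From η = 1 − T_C/T_H, solving for T_H gives T_H = T_C/(1 − η) = 291.00/(1 − 0.536) = 627 K.

T_H ≈ 627 K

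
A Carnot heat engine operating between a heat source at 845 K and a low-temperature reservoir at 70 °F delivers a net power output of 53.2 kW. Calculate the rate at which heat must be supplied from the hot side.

T_C = 70 °F → (70 − 32) × 5/9 = 21.11 °C = 294.26 K.
Carnot efficiency: η = 1 − T_C/T_H = 1 − 294.26/845.00 = 0.6518.
Q_H = W/η = 53.2/0.6518 = 81.6 kW.

Q̇_H ≈ 81.6 kW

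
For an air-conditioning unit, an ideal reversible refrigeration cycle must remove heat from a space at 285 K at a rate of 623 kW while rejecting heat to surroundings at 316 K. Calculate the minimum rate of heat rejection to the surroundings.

Q̇_H ≈ 691 kW

For a reversible cycle Q_H/Q_C = T_H/T_C, so Q_H = Q_C·T_H/T_C = 623 × 316.00/285.00 = 691 kW.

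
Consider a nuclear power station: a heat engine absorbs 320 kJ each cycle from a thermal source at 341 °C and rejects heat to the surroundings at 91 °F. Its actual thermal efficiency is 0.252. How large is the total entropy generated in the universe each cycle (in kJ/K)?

T_H = 341 °C → 341 + 273.15 = 614.15 K.
T_C = 91 °F → (91 − 32) × 5/9 = 32.78 °C = 305.93 K.
W = η·Q_H = 0.252 × 320 = 80.64 kJ, so Q_C = Q_H − W = 239.4 kJ.
Reservoir entropy changes: ΔS_H = −Q_H/T_H = −320/614.15 = -0.5210 kJ/K and ΔS_C = +Q_C/T_C = 239.4/305.93 = 0.7824 kJ/K.
ΔS_univ = −Q_H/T_H + Q_C/T_C = 0.261 kJ/K (> 0, since η = 0.252 < η_Carnot = 0.502).

ΔS_univ ≈ 0.261 kJ/K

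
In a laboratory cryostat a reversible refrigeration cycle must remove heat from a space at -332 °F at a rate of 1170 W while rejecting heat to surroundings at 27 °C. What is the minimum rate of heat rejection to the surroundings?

Q̇_H ≈ 4950 W

T_H = 27 °C → 27 + 273.15 = 300.15 K.
T_C = -332 °F → (-332 − 32) × 5/9 = -202.22 °C = 70.93 K.
For a reversible cycle Q_H/Q_C = T_H/T_C, so Q_H = Q_C·T_H/T_C = 1170 × 300.15/70.93 = 4950 W.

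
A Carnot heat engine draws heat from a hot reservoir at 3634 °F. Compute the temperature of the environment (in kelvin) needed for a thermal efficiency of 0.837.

T_C ≈ 371 K

T_H = 3634 °F → (3634 − 32) × 5/9 = 2001.11 °C = 2274.26 K.
From η = 1 − T_C/T_H, T_C = T_H·(1 − η) = 2274.26 × (1 − 0.837) = 371 K.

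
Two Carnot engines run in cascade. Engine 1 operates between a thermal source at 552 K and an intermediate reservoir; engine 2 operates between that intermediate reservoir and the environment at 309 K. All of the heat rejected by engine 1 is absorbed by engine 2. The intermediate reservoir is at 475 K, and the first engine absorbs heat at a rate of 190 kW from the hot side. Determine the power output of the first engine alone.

First-stage efficiency η₁ = 1 − T_m/T_H = 1 − 475.00/552.00 = 0.1395.
W₁ = η₁·Q_H = 0.1395 × 190 = 26.5 kW.

Ẇ₁ ≈ 26.5 kW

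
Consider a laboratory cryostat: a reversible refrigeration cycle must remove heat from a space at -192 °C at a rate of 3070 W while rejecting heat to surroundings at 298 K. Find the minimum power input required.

T_C = -192 °C → -192 + 273.15 = 81.15 K.
The reversible coefficient of performance is COP_R = T_C/(T_H − T_C) = 81.15/216.85 = 0.3742.
W = Q_C/COP_R = 3070/0.3742 = 8200 W.

Ẇ_in ≈ 8200 W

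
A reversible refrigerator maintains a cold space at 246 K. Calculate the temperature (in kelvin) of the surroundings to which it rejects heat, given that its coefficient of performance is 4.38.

T_H ≈ 302 K

COP_R = T_C/(T_H − T_C) ⇒ T_H = T_C·(1 + 1/COP_R) = 246.00 × (1 + 1/4.38) = 302 K.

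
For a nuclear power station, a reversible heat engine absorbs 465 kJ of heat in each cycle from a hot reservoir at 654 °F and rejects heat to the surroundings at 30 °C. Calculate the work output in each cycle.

W ≈ 237.2 kJ

T_H = 654 °F → (654 − 32) × 5/9 = 345.56 °C = 618.71 K.
T_C = 30 °C → 30 + 273.15 = 303.15 K.
Carnot efficiency: η = 1 − T_C/T_H = 1 − 303.15/618.71 = 0.5100.
W = η·Q_H = 0.5100 × 465 = 237.2 kJ.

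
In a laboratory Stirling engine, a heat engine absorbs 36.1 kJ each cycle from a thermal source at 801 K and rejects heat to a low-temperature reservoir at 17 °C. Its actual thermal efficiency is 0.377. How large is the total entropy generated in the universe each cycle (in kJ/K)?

T_C = 17 °C → 17 + 273.15 = 290.15 K.
W = η·Q_H = 0.377 × 36.1 = 13.61 kJ, so Q_C = Q_H − W = 22.49 kJ.
Reservoir entropy changes: ΔS_H = −Q_H/T_H = −36.1/801.00 = -0.04507 kJ/K and ΔS_C = +Q_C/T_C = 22.49/290.15 = 0.07751 kJ/K.
ΔS_univ = −Q_H/T_H + Q_C/T_C = 0.03244 kJ/K (> 0, since η = 0.377 < η_Carnot = 0.638).

ΔS_univ ≈ 0.03244 kJ/K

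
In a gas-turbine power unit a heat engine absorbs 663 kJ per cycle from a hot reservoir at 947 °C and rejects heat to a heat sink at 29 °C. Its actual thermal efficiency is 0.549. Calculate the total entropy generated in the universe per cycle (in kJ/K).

T_H = 947 °C → 947 + 273.15 = 1220.15 K.
T_C = 29 °C → 29 + 273.15 = 302.15 K.
W = η·Q_H = 0.549 × 663 = 364.0 kJ, so Q_C = Q_H − W = 299.0 kJ.
The hot reservoir loses entropy Q_H/T_H = 663/1220.15 = 0.5434 kJ/K; the cold reservoir gains Q_C/T_C = 299.0/302.15 = 0.9896 kJ/K.
ΔS_univ = −Q_H/T_H + Q_C/T_C = 0.446 kJ/K (> 0, since η = 0.549 < η_Carnot = 0.752).

ΔS_univ ≈ 0.446 kJ/K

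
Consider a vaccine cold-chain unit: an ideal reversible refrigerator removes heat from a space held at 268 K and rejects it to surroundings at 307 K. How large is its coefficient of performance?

COP_R ≈ 6.87

Carnot COP: COP_R = T_C/(T_H − T_C) = 268.00/(307.00 − 268.00) = 6.87.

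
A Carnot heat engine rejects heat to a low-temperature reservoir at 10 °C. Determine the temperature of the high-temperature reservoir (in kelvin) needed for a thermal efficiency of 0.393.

T_H ≈ 466 K

T_C = 10 °C → 10 + 273.15 = 283.15 K.
From η = 1 − T_C/T_H, solving for T_H gives T_H = T_C/(1 − η) = 283.15/(1 − 0.393) = 466 K.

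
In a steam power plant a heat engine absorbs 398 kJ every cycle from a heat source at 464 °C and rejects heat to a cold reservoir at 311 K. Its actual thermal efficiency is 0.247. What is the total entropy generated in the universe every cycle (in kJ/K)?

ΔS_univ ≈ 0.424 kJ/K

T_H = 464 °C → 464 + 273.15 = 737.15 K.
W = η·Q_H = 0.247 × 398 = 98.31 kJ, so Q_C = Q_H − W = 299.7 kJ.
Entropy balance on the reservoirs: −Q_H/T_H = -0.5399 kJ/K, +Q_C/T_C = 0.9636 kJ/K.
ΔS_univ = −Q_H/T_H + Q_C/T_C = 0.424 kJ/K (> 0, since η = 0.247 < η_Carnot = 0.578).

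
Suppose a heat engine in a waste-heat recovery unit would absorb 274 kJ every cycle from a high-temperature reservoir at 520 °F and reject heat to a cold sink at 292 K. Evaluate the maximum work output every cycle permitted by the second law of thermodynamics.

T_H = 520 °F → (520 − 32) × 5/9 = 271.11 °C = 544.26 K.
By the Carnot theorem, η_max = 1 − T_C/T_H = 1 − 292.00/544.26 = 0.4635.
W_max = η_max · Q_H = 0.4635 × 274 = 127.0 kJ.

W_max ≈ 127.0 kJ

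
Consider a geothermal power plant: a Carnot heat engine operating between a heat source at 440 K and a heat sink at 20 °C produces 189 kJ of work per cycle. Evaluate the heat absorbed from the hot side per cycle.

T_C = 20 °C → 20 + 273.15 = 293.15 K.
For a reversible engine, η = 1 − T_C/T_H = 1 − 293.15/440.00 = 0.3338.
Q_H = W/η = 189/0.3338 = 566 kJ.

Q_H ≈ 566 kJ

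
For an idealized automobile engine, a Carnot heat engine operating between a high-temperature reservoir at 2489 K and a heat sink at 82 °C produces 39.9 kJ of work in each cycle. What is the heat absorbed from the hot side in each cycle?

T_C = 82 °C → 82 + 273.15 = 355.15 K.
Carnot efficiency: η = 1 − T_C/T_H = 1 − 355.15/2489.00 = 0.8573.
Q_H = W/η = 39.9/0.8573 = 46.5 kJ.

Q_H ≈ 46.5 kJ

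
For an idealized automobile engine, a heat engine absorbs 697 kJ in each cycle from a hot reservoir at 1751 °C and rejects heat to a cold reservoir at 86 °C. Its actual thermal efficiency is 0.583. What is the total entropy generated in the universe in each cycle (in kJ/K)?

ΔS_univ ≈ 0.465 kJ/K

T_H = 1751 °C → 1751 + 273.15 = 2024.15 K.
T_C = 86 °C → 86 + 273.15 = 359.15 K.
W = η·Q_H = 0.583 × 697 = 406.4 kJ, so Q_C = Q_H − W = 290.6 kJ.
Entropy balance on the reservoirs: −Q_H/T_H = -0.3443 kJ/K, +Q_C/T_C = 0.8093 kJ/K.
ΔS_univ = −Q_H/T_H + Q_C/T_C = 0.465 kJ/K (> 0, since η = 0.583 < η_Carnot = 0.823).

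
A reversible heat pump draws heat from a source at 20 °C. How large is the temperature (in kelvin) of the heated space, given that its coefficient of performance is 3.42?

T_H ≈ 414 K

T_C = 20 °C → 20 + 273.15 = 293.15 K.
COP_HP = T_H/(T_H − T_C) ⇒ T_H = T_C·COP_HP/(COP_HP − 1) = 293.15 × 3.42/(3.42 − 1) = 414 K.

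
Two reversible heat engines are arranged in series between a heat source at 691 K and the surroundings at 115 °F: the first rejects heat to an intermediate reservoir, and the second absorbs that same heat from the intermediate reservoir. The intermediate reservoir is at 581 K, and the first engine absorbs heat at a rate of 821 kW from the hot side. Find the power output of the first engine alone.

T_C = 115 °F → (115 − 32) × 5/9 = 46.11 °C = 319.26 K.
First-stage efficiency η₁ = 1 − T_m/T_H = 1 − 581.00/691.00 = 0.1592.
W₁ = η₁·Q_H = 0.1592 × 821 = 131 kW.

Ẇ₁ ≈ 131 kW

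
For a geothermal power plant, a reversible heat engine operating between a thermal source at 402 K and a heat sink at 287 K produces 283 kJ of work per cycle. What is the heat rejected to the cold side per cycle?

The Carnot efficiency is η = 1 − T_C/T_H = 1 − 287.00/402.00 = 0.2861.
Since Q_C/Q_H = T_C/T_H and Q_H = W/η, Q_C = W·T_C/(T_H − T_C) = 283 × 287.00/115.00 = 706 kJ.

Q_C ≈ 706 kJ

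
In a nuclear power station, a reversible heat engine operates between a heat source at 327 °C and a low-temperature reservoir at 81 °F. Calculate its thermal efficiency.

T_H = 327 °C → 327 + 273.15 = 600.15 K.
T_C = 81 °F → (81 − 32) × 5/9 = 27.22 °C = 300.37 K.
η_rev = 1 − T_C/T_H = 1 − 300.37/600.15 = 0.500.

η ≈ 0.500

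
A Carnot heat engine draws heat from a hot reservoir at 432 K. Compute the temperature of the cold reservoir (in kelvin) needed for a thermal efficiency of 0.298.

From η = 1 − T_C/T_H, T_C = T_H·(1 − η) = 432.00 × (1 − 0.298) = 303.3 K.

T_C ≈ 303.3 K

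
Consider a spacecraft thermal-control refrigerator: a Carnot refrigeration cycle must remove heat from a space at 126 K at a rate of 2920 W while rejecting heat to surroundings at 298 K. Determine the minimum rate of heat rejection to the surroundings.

Q̇_H ≈ 6910 W

For a reversible cycle Q_H/Q_C = T_H/T_C, so Q_H = Q_C·T_H/T_C = 2920 × 298.00/126.00 = 6910 W.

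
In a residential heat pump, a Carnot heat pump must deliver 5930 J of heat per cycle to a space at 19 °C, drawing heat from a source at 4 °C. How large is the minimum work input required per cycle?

W_in ≈ 304 J

T_H = 19 °C → 19 + 273.15 = 292.15 K.
T_C = 4 °C → 4 + 273.15 = 277.15 K.
COP_HP = T_H/(T_H − T_C) = 292.15/15.00 = 19.4767.
W = Q_H/COP_HP = 5930/19.4767 = 304 J.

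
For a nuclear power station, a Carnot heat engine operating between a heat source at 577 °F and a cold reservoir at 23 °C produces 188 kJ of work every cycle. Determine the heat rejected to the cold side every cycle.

Q_C ≈ 199.0 kJ

T_H = 577 °F → (577 − 32) × 5/9 = 302.78 °C = 575.93 K.
T_C = 23 °C → 23 + 273.15 = 296.15 K.
For a reversible engine, η = 1 − T_C/T_H = 1 − 296.15/575.93 = 0.4858.
Since Q_C/Q_H = T_C/T_H and Q_H = W/η, Q_C = W·T_C/(T_H − T_C) = 188 × 296.15/279.78 = 199.0 kJ.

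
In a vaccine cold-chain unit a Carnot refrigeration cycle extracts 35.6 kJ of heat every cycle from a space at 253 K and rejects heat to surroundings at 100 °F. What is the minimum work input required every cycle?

T_H = 100 °F → (100 − 32) × 5/9 = 37.78 °C = 310.93 K.
For a reversible refrigerator, COP_R = T_C/(T_H − T_C) = 253.00/57.93 = 4.3675.
W = Q_C/COP_R = 35.6/4.3675 = 8.151 kJ.

W_in ≈ 8.151 kJ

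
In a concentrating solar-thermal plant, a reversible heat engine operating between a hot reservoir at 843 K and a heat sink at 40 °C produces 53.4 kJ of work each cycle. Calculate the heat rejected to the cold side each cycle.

T_C = 40 °C → 40 + 273.15 = 313.15 K.
The Carnot efficiency is η = 1 − T_C/T_H = 1 − 313.15/843.00 = 0.6285.
Since Q_C/Q_H = T_C/T_H and Q_H = W/η, Q_C = W·T_C/(T_H − T_C) = 53.4 × 313.15/529.85 = 31.6 kJ.

Q_C ≈ 31.6 kJ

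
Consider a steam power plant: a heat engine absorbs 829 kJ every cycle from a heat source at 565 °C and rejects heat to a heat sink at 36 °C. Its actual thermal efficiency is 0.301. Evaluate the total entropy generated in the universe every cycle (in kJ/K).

ΔS_univ ≈ 0.885 kJ/K

T_H = 565 °C → 565 + 273.15 = 838.15 K.
T_C = 36 °C → 36 + 273.15 = 309.15 K.
W = η·Q_H = 0.301 × 829 = 249.5 kJ, so Q_C = Q_H − W = 579.5 kJ.
Entropy balance on the reservoirs: −Q_H/T_H = -0.9891 kJ/K, +Q_C/T_C = 1.874 kJ/K.
ΔS_univ = −Q_H/T_H + Q_C/T_C = 0.885 kJ/K (> 0, since η = 0.301 < η_Carnot = 0.631).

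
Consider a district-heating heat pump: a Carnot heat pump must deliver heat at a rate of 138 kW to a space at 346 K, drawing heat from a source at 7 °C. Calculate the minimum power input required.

T_C = 7 °C → 7 + 273.15 = 280.15 K.
The Carnot heat-pump COP is COP_HP = T_H/(T_H − T_C) = 346.00/65.85 = 5.2544.
W = Q_H/COP_HP = 138/5.2544 = 26.3 kW.

Ẇ_in ≈ 26.3 kW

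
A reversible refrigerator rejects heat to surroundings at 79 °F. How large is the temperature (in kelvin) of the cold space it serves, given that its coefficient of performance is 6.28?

T_H = 79 °F → (79 − 32) × 5/9 = 26.11 °C = 299.26 K.
COP_R = T_C/(T_H − T_C) ⇒ T_C = T_H·COP_R/(1 + COP_R) = 299.26 × 6.28/(1 + 6.28) = 258.2 K.

T_C ≈ 258.2 K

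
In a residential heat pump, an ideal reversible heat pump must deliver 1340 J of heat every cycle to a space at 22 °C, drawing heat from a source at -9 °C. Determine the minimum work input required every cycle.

W_in ≈ 141 J

T_H = 22 °C → 22 + 273.15 = 295.15 K.
T_C = -9 °C → -9 + 273.15 = 264.15 K.
The Carnot heat-pump COP is COP_HP = T_H/(T_H − T_C) = 295.15/31.00 = 9.5210.
W = Q_H/COP_HP = 1340/9.5210 = 141 J.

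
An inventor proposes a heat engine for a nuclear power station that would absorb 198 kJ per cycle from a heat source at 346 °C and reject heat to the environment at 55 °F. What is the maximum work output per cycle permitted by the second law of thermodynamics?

W_max ≈ 106.6 kJ

T_H = 346 °C → 346 + 273.15 = 619.15 K.
T_C = 55 °F → (55 − 32) × 5/9 = 12.78 °C = 285.93 K.
The second-law ceiling is the Carnot efficiency, η_max = 1 − T_C/T_H = 1 − 285.93/619.15 = 0.5382.
W_max = η_max · Q_H = 0.5382 × 198 = 106.6 kJ.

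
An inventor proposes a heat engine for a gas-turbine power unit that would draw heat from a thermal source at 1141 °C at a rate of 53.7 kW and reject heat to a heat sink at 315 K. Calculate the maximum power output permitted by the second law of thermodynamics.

T_H = 1141 °C → 1141 + 273.15 = 1414.15 K.
By the Carnot theorem, η_max = 1 − T_C/T_H = 1 − 315.00/1414.15 = 0.7773.
W_max = η_max · Q_H = 0.7773 × 53.7 = 41.7 kW.

Ẇ_max ≈ 41.7 kW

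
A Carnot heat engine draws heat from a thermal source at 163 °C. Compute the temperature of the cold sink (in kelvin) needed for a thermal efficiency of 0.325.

T_H = 163 °C → 163 + 273.15 = 436.15 K.
From η = 1 − T_C/T_H, T_C = T_H·(1 − η) = 436.15 × (1 − 0.325) = 294.4 K.

T_C ≈ 294.4 K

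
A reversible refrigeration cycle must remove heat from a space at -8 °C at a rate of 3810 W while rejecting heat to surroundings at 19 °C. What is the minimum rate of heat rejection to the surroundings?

T_H = 19 °C → 19 + 273.15 = 292.15 K.
T_C = -8 °C → -8 + 273.15 = 265.15 K.
For a reversible cycle Q_H/Q_C = T_H/T_C, so Q_H = Q_C·T_H/T_C = 3810 × 292.15/265.15 = 4198 W.

Q̇_H ≈ 4198 W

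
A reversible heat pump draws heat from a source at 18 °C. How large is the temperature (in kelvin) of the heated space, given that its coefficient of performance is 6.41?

T_H ≈ 345 K

T_C = 18 °C → 18 + 273.15 = 291.15 K.
COP_HP = T_H/(T_H − T_C) ⇒ T_H = T_C·COP_HP/(COP_HP − 1) = 291.15 × 6.41/(6.41 − 1) = 345 K.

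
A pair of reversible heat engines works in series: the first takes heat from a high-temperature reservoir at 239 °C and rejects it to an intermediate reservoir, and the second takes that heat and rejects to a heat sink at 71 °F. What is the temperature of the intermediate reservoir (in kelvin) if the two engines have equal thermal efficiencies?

T_m ≈ 388.6 K

T_H = 239 °C → 239 + 273.15 = 512.15 K.
T_C = 71 °F → (71 − 32) × 5/9 = 21.67 °C = 294.82 K.
Equal efficiencies require 1 − T_m/T_H = 1 − T_C/T_m, i.e. T_m/T_H = T_C/T_m, so T_m = √(T_H·T_C) = √(512.15 × 294.82) = 388.6 K.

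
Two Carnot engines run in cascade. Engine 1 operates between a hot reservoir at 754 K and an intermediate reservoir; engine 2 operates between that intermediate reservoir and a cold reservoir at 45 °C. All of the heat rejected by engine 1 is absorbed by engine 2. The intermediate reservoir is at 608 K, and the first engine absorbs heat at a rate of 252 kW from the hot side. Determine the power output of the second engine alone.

Ẇ₂ ≈ 96.87 kW

T_C = 45 °C → 45 + 273.15 = 318.15 K.
Heat entering the second stage: Q_m = Q_H·(T_m/T_H) = 252 × 608.00/754.00 = 203.2 kW.
Second-stage efficiency η₂ = 1 − T_C/T_m = 1 − 318.15/608.00 = 0.4767, so W₂ = η₂·Q_m = 96.87 kW.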